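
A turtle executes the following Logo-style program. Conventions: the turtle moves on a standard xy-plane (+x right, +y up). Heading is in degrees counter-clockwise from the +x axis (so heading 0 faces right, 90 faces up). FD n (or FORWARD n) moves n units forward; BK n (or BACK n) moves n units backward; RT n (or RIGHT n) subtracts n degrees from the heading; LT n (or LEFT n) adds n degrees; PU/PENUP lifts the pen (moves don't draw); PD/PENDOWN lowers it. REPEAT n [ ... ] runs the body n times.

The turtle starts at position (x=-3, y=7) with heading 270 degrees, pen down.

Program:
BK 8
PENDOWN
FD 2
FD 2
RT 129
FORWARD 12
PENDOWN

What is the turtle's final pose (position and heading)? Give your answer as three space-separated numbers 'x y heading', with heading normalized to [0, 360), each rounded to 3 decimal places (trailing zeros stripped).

Executing turtle program step by step:
Start: pos=(-3,7), heading=270, pen down
BK 8: (-3,7) -> (-3,15) [heading=270, draw]
PD: pen down
FD 2: (-3,15) -> (-3,13) [heading=270, draw]
FD 2: (-3,13) -> (-3,11) [heading=270, draw]
RT 129: heading 270 -> 141
FD 12: (-3,11) -> (-12.326,18.552) [heading=141, draw]
PD: pen down
Final: pos=(-12.326,18.552), heading=141, 4 segment(s) drawn

Answer: -12.326 18.552 141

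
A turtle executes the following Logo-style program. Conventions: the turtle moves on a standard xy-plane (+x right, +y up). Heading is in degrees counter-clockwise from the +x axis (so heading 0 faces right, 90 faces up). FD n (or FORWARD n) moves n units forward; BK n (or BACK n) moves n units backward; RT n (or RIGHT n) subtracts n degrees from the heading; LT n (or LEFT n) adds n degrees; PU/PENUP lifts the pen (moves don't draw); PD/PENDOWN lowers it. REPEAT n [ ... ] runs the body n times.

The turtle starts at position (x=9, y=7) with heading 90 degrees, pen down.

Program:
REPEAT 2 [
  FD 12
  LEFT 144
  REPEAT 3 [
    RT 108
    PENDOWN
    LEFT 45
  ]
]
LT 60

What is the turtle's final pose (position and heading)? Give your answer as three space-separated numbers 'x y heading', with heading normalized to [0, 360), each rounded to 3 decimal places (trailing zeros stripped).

Answer: 17.485 27.485 60

Derivation:
Executing turtle program step by step:
Start: pos=(9,7), heading=90, pen down
REPEAT 2 [
  -- iteration 1/2 --
  FD 12: (9,7) -> (9,19) [heading=90, draw]
  LT 144: heading 90 -> 234
  REPEAT 3 [
    -- iteration 1/3 --
    RT 108: heading 234 -> 126
    PD: pen down
    LT 45: heading 126 -> 171
    -- iteration 2/3 --
    RT 108: heading 171 -> 63
    PD: pen down
    LT 45: heading 63 -> 108
    -- iteration 3/3 --
    RT 108: heading 108 -> 0
    PD: pen down
    LT 45: heading 0 -> 45
  ]
  -- iteration 2/2 --
  FD 12: (9,19) -> (17.485,27.485) [heading=45, draw]
  LT 144: heading 45 -> 189
  REPEAT 3 [
    -- iteration 1/3 --
    RT 108: heading 189 -> 81
    PD: pen down
    LT 45: heading 81 -> 126
    -- iteration 2/3 --
    RT 108: heading 126 -> 18
    PD: pen down
    LT 45: heading 18 -> 63
    -- iteration 3/3 --
    RT 108: heading 63 -> 315
    PD: pen down
    LT 45: heading 315 -> 0
  ]
]
LT 60: heading 0 -> 60
Final: pos=(17.485,27.485), heading=60, 2 segment(s) drawn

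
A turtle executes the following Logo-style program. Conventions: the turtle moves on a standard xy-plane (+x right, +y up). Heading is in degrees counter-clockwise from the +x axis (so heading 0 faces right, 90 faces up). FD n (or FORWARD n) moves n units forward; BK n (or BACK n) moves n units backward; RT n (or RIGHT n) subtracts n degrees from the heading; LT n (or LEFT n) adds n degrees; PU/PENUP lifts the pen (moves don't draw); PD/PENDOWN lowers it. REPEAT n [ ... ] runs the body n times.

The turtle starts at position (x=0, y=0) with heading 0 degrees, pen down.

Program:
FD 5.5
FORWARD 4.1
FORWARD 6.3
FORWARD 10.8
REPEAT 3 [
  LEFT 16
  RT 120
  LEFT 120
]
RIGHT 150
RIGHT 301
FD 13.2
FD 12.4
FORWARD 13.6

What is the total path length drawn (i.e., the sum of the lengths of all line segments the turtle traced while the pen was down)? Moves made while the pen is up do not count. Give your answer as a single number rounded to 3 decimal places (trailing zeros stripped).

Answer: 65.9

Derivation:
Executing turtle program step by step:
Start: pos=(0,0), heading=0, pen down
FD 5.5: (0,0) -> (5.5,0) [heading=0, draw]
FD 4.1: (5.5,0) -> (9.6,0) [heading=0, draw]
FD 6.3: (9.6,0) -> (15.9,0) [heading=0, draw]
FD 10.8: (15.9,0) -> (26.7,0) [heading=0, draw]
REPEAT 3 [
  -- iteration 1/3 --
  LT 16: heading 0 -> 16
  RT 120: heading 16 -> 256
  LT 120: heading 256 -> 16
  -- iteration 2/3 --
  LT 16: heading 16 -> 32
  RT 120: heading 32 -> 272
  LT 120: heading 272 -> 32
  -- iteration 3/3 --
  LT 16: heading 32 -> 48
  RT 120: heading 48 -> 288
  LT 120: heading 288 -> 48
]
RT 150: heading 48 -> 258
RT 301: heading 258 -> 317
FD 13.2: (26.7,0) -> (36.354,-9.002) [heading=317, draw]
FD 12.4: (36.354,-9.002) -> (45.423,-17.459) [heading=317, draw]
FD 13.6: (45.423,-17.459) -> (55.369,-26.734) [heading=317, draw]
Final: pos=(55.369,-26.734), heading=317, 7 segment(s) drawn

Segment lengths:
  seg 1: (0,0) -> (5.5,0), length = 5.5
  seg 2: (5.5,0) -> (9.6,0), length = 4.1
  seg 3: (9.6,0) -> (15.9,0), length = 6.3
  seg 4: (15.9,0) -> (26.7,0), length = 10.8
  seg 5: (26.7,0) -> (36.354,-9.002), length = 13.2
  seg 6: (36.354,-9.002) -> (45.423,-17.459), length = 12.4
  seg 7: (45.423,-17.459) -> (55.369,-26.734), length = 13.6
Total = 65.9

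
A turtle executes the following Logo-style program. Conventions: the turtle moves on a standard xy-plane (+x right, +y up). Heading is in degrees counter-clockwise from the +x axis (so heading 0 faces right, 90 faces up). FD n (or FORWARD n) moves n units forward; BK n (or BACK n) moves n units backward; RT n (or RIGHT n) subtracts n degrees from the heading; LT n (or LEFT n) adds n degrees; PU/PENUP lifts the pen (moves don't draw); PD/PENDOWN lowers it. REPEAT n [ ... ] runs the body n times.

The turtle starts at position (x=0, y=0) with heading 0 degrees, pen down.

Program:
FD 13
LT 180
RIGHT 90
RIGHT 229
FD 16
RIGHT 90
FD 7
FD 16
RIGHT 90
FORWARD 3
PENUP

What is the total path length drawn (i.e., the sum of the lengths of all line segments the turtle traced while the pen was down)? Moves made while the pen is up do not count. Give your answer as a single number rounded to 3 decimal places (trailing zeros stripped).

Executing turtle program step by step:
Start: pos=(0,0), heading=0, pen down
FD 13: (0,0) -> (13,0) [heading=0, draw]
LT 180: heading 0 -> 180
RT 90: heading 180 -> 90
RT 229: heading 90 -> 221
FD 16: (13,0) -> (0.925,-10.497) [heading=221, draw]
RT 90: heading 221 -> 131
FD 7: (0.925,-10.497) -> (-3.668,-5.214) [heading=131, draw]
FD 16: (-3.668,-5.214) -> (-14.165,6.861) [heading=131, draw]
RT 90: heading 131 -> 41
FD 3: (-14.165,6.861) -> (-11.901,8.83) [heading=41, draw]
PU: pen up
Final: pos=(-11.901,8.83), heading=41, 5 segment(s) drawn

Segment lengths:
  seg 1: (0,0) -> (13,0), length = 13
  seg 2: (13,0) -> (0.925,-10.497), length = 16
  seg 3: (0.925,-10.497) -> (-3.668,-5.214), length = 7
  seg 4: (-3.668,-5.214) -> (-14.165,6.861), length = 16
  seg 5: (-14.165,6.861) -> (-11.901,8.83), length = 3
Total = 55

Answer: 55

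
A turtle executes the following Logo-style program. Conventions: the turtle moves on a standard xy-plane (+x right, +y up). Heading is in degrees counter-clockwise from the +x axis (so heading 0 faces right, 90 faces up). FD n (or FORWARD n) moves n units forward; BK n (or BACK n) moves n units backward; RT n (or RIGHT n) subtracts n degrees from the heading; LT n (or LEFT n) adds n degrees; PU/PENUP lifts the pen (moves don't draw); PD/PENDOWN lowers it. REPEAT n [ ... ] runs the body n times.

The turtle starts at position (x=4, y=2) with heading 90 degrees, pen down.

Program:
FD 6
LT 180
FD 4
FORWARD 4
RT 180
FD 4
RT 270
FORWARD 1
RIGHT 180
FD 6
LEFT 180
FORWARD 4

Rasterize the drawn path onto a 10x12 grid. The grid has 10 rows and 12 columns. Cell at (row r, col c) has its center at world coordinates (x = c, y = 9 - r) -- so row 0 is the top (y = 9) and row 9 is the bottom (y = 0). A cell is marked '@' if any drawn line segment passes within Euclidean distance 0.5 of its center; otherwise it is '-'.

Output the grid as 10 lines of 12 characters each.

Segment 0: (4,2) -> (4,8)
Segment 1: (4,8) -> (4,4)
Segment 2: (4,4) -> (4,0)
Segment 3: (4,0) -> (4,4)
Segment 4: (4,4) -> (3,4)
Segment 5: (3,4) -> (9,4)
Segment 6: (9,4) -> (5,4)

Answer: ------------
----@-------
----@-------
----@-------
----@-------
---@@@@@@@--
----@-------
----@-------
----@-------
----@-------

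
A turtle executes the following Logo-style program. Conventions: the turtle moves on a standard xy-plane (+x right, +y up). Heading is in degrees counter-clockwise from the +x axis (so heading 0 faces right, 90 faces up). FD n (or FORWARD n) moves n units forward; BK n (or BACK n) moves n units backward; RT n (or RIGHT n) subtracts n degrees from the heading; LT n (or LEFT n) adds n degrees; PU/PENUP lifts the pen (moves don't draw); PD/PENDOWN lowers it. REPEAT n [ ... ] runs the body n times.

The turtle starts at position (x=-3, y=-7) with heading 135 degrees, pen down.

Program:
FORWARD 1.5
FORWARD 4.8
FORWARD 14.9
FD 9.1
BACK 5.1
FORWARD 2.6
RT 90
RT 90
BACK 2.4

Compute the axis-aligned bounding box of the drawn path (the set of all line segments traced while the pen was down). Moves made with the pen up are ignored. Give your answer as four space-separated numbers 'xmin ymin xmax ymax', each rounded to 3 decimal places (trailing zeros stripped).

Executing turtle program step by step:
Start: pos=(-3,-7), heading=135, pen down
FD 1.5: (-3,-7) -> (-4.061,-5.939) [heading=135, draw]
FD 4.8: (-4.061,-5.939) -> (-7.455,-2.545) [heading=135, draw]
FD 14.9: (-7.455,-2.545) -> (-17.991,7.991) [heading=135, draw]
FD 9.1: (-17.991,7.991) -> (-24.425,14.425) [heading=135, draw]
BK 5.1: (-24.425,14.425) -> (-20.819,10.819) [heading=135, draw]
FD 2.6: (-20.819,10.819) -> (-22.658,12.658) [heading=135, draw]
RT 90: heading 135 -> 45
RT 90: heading 45 -> 315
BK 2.4: (-22.658,12.658) -> (-24.355,14.355) [heading=315, draw]
Final: pos=(-24.355,14.355), heading=315, 7 segment(s) drawn

Segment endpoints: x in {-24.425, -24.355, -22.658, -20.819, -17.991, -7.455, -4.061, -3}, y in {-7, -5.939, -2.545, 7.991, 10.819, 12.658, 14.355, 14.425}
xmin=-24.425, ymin=-7, xmax=-3, ymax=14.425

Answer: -24.425 -7 -3 14.425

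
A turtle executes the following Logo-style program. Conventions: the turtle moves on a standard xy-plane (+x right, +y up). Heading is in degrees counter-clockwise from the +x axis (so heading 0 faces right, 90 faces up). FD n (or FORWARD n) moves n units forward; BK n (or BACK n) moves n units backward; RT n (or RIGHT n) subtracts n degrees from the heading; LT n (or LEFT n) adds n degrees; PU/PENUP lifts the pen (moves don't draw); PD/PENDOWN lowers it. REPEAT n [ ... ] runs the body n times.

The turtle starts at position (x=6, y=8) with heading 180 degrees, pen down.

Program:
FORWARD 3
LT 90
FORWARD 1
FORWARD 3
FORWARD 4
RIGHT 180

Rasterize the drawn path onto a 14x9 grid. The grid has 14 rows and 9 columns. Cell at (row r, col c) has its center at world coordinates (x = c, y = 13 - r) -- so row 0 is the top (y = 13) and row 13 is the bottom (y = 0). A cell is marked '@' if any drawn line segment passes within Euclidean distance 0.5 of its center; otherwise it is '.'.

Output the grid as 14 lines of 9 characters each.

Answer: .........
.........
.........
.........
.........
...@@@@..
...@.....
...@.....
...@.....
...@.....
...@.....
...@.....
...@.....
...@.....

Derivation:
Segment 0: (6,8) -> (3,8)
Segment 1: (3,8) -> (3,7)
Segment 2: (3,7) -> (3,4)
Segment 3: (3,4) -> (3,0)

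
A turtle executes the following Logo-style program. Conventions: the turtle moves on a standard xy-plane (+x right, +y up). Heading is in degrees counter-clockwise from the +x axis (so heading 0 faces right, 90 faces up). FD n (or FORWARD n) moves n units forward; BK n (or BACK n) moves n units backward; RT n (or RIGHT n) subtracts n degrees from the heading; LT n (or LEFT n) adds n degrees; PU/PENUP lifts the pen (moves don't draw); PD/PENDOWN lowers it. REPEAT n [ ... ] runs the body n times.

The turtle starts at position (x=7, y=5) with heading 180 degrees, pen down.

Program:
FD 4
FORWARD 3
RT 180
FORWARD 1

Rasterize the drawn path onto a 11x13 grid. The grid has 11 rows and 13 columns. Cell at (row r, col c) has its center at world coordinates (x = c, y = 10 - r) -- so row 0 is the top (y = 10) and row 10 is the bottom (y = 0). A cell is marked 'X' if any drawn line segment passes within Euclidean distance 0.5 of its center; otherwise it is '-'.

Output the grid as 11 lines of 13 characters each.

Segment 0: (7,5) -> (3,5)
Segment 1: (3,5) -> (0,5)
Segment 2: (0,5) -> (1,5)

Answer: -------------
-------------
-------------
-------------
-------------
XXXXXXXX-----
-------------
-------------
-------------
-------------
-------------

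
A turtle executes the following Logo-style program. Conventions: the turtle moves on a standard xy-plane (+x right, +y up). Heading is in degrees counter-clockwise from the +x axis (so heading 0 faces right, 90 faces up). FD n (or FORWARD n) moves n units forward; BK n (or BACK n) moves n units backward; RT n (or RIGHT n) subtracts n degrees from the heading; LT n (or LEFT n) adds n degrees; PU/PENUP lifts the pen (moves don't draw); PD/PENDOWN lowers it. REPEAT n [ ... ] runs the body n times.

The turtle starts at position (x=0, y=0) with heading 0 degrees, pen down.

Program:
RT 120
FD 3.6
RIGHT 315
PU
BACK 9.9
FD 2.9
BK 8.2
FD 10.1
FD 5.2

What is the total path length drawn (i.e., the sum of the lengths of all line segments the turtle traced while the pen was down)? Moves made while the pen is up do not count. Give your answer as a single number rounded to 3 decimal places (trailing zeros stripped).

Answer: 3.6

Derivation:
Executing turtle program step by step:
Start: pos=(0,0), heading=0, pen down
RT 120: heading 0 -> 240
FD 3.6: (0,0) -> (-1.8,-3.118) [heading=240, draw]
RT 315: heading 240 -> 285
PU: pen up
BK 9.9: (-1.8,-3.118) -> (-4.362,6.445) [heading=285, move]
FD 2.9: (-4.362,6.445) -> (-3.612,3.644) [heading=285, move]
BK 8.2: (-3.612,3.644) -> (-5.734,11.564) [heading=285, move]
FD 10.1: (-5.734,11.564) -> (-3.12,1.809) [heading=285, move]
FD 5.2: (-3.12,1.809) -> (-1.774,-3.214) [heading=285, move]
Final: pos=(-1.774,-3.214), heading=285, 1 segment(s) drawn

Segment lengths:
  seg 1: (0,0) -> (-1.8,-3.118), length = 3.6
Total = 3.6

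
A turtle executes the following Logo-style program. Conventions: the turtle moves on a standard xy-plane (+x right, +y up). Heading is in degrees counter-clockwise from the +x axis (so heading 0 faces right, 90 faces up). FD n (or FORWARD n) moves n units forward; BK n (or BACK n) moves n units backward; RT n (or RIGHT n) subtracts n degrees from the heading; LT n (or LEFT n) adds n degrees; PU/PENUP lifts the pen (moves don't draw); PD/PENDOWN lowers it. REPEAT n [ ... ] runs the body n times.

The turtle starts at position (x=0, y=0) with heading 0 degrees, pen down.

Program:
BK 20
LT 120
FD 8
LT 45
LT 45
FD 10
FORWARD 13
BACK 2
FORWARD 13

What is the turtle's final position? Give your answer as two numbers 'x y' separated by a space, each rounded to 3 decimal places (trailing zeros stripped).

Executing turtle program step by step:
Start: pos=(0,0), heading=0, pen down
BK 20: (0,0) -> (-20,0) [heading=0, draw]
LT 120: heading 0 -> 120
FD 8: (-20,0) -> (-24,6.928) [heading=120, draw]
LT 45: heading 120 -> 165
LT 45: heading 165 -> 210
FD 10: (-24,6.928) -> (-32.66,1.928) [heading=210, draw]
FD 13: (-32.66,1.928) -> (-43.919,-4.572) [heading=210, draw]
BK 2: (-43.919,-4.572) -> (-42.187,-3.572) [heading=210, draw]
FD 13: (-42.187,-3.572) -> (-53.445,-10.072) [heading=210, draw]
Final: pos=(-53.445,-10.072), heading=210, 6 segment(s) drawn

Answer: -53.445 -10.072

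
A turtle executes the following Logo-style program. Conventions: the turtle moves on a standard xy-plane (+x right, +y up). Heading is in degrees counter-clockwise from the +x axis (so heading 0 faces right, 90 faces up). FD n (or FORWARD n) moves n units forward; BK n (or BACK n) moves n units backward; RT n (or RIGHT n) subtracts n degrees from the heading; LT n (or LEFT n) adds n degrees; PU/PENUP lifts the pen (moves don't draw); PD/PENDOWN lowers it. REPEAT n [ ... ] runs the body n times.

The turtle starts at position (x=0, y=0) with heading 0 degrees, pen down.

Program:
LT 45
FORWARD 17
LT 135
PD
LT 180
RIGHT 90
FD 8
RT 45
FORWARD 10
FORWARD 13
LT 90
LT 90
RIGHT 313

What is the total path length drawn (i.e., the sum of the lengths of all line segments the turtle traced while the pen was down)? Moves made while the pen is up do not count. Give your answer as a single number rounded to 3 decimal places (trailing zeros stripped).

Answer: 48

Derivation:
Executing turtle program step by step:
Start: pos=(0,0), heading=0, pen down
LT 45: heading 0 -> 45
FD 17: (0,0) -> (12.021,12.021) [heading=45, draw]
LT 135: heading 45 -> 180
PD: pen down
LT 180: heading 180 -> 0
RT 90: heading 0 -> 270
FD 8: (12.021,12.021) -> (12.021,4.021) [heading=270, draw]
RT 45: heading 270 -> 225
FD 10: (12.021,4.021) -> (4.95,-3.05) [heading=225, draw]
FD 13: (4.95,-3.05) -> (-4.243,-12.243) [heading=225, draw]
LT 90: heading 225 -> 315
LT 90: heading 315 -> 45
RT 313: heading 45 -> 92
Final: pos=(-4.243,-12.243), heading=92, 4 segment(s) drawn

Segment lengths:
  seg 1: (0,0) -> (12.021,12.021), length = 17
  seg 2: (12.021,12.021) -> (12.021,4.021), length = 8
  seg 3: (12.021,4.021) -> (4.95,-3.05), length = 10
  seg 4: (4.95,-3.05) -> (-4.243,-12.243), length = 13
Total = 48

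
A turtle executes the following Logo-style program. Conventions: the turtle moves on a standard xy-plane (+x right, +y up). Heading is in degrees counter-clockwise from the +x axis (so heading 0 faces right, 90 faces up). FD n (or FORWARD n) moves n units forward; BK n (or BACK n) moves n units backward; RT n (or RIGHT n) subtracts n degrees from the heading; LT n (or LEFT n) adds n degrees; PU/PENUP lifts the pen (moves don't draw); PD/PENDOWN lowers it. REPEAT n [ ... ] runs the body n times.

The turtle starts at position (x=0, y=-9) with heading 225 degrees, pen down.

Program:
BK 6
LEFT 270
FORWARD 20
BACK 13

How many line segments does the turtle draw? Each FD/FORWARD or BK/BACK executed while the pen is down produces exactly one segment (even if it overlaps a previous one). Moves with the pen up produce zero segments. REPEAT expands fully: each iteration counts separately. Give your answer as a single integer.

Executing turtle program step by step:
Start: pos=(0,-9), heading=225, pen down
BK 6: (0,-9) -> (4.243,-4.757) [heading=225, draw]
LT 270: heading 225 -> 135
FD 20: (4.243,-4.757) -> (-9.899,9.385) [heading=135, draw]
BK 13: (-9.899,9.385) -> (-0.707,0.192) [heading=135, draw]
Final: pos=(-0.707,0.192), heading=135, 3 segment(s) drawn
Segments drawn: 3

Answer: 3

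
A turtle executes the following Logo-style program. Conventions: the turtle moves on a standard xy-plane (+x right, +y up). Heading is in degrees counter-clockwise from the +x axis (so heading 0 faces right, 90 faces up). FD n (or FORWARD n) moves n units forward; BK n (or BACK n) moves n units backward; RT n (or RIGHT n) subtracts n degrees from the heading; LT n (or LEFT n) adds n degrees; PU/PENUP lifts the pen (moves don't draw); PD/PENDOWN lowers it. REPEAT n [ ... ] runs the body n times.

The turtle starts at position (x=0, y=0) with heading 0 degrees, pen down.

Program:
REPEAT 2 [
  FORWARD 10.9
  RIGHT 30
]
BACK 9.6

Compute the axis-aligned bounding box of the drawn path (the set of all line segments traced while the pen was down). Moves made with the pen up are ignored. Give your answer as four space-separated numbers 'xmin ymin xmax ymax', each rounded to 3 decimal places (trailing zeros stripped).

Executing turtle program step by step:
Start: pos=(0,0), heading=0, pen down
REPEAT 2 [
  -- iteration 1/2 --
  FD 10.9: (0,0) -> (10.9,0) [heading=0, draw]
  RT 30: heading 0 -> 330
  -- iteration 2/2 --
  FD 10.9: (10.9,0) -> (20.34,-5.45) [heading=330, draw]
  RT 30: heading 330 -> 300
]
BK 9.6: (20.34,-5.45) -> (15.54,2.864) [heading=300, draw]
Final: pos=(15.54,2.864), heading=300, 3 segment(s) drawn

Segment endpoints: x in {0, 10.9, 15.54, 20.34}, y in {-5.45, 0, 2.864}
xmin=0, ymin=-5.45, xmax=20.34, ymax=2.864

Answer: 0 -5.45 20.34 2.864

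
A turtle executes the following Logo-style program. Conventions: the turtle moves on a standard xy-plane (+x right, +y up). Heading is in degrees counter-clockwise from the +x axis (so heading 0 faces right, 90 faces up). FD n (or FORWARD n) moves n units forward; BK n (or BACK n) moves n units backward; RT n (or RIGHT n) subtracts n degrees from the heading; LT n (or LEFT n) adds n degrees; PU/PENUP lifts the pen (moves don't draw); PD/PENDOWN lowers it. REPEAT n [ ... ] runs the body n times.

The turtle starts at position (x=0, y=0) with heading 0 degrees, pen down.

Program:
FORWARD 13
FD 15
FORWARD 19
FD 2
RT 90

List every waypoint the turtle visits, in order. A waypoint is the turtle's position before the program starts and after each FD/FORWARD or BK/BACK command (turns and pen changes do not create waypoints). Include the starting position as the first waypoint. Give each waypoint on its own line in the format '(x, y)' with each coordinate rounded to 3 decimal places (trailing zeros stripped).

Executing turtle program step by step:
Start: pos=(0,0), heading=0, pen down
FD 13: (0,0) -> (13,0) [heading=0, draw]
FD 15: (13,0) -> (28,0) [heading=0, draw]
FD 19: (28,0) -> (47,0) [heading=0, draw]
FD 2: (47,0) -> (49,0) [heading=0, draw]
RT 90: heading 0 -> 270
Final: pos=(49,0), heading=270, 4 segment(s) drawn
Waypoints (5 total):
(0, 0)
(13, 0)
(28, 0)
(47, 0)
(49, 0)

Answer: (0, 0)
(13, 0)
(28, 0)
(47, 0)
(49, 0)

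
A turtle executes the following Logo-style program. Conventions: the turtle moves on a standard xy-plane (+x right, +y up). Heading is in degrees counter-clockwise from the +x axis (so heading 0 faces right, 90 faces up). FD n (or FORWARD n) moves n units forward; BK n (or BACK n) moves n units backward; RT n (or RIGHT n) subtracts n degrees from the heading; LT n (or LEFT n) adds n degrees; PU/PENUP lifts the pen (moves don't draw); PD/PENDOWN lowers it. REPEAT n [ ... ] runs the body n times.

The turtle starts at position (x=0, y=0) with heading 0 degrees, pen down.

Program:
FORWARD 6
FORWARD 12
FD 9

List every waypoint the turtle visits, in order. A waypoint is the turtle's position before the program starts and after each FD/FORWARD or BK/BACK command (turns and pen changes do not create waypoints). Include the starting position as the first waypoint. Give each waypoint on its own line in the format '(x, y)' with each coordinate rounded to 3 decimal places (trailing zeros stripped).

Answer: (0, 0)
(6, 0)
(18, 0)
(27, 0)

Derivation:
Executing turtle program step by step:
Start: pos=(0,0), heading=0, pen down
FD 6: (0,0) -> (6,0) [heading=0, draw]
FD 12: (6,0) -> (18,0) [heading=0, draw]
FD 9: (18,0) -> (27,0) [heading=0, draw]
Final: pos=(27,0), heading=0, 3 segment(s) drawn
Waypoints (4 total):
(0, 0)
(6, 0)
(18, 0)
(27, 0)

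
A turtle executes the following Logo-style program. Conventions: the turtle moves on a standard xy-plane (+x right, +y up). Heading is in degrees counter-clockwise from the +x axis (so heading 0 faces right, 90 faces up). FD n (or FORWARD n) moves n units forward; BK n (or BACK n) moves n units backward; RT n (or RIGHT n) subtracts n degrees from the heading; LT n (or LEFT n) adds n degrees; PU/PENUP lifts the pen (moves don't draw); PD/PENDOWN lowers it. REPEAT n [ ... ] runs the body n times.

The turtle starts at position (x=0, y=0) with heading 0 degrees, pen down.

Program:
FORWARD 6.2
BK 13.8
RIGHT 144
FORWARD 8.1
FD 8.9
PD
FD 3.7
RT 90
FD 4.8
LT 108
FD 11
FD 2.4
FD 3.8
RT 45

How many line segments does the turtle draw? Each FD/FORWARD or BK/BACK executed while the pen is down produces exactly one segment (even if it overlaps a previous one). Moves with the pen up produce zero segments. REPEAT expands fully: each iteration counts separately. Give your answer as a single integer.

Answer: 9

Derivation:
Executing turtle program step by step:
Start: pos=(0,0), heading=0, pen down
FD 6.2: (0,0) -> (6.2,0) [heading=0, draw]
BK 13.8: (6.2,0) -> (-7.6,0) [heading=0, draw]
RT 144: heading 0 -> 216
FD 8.1: (-7.6,0) -> (-14.153,-4.761) [heading=216, draw]
FD 8.9: (-14.153,-4.761) -> (-21.353,-9.992) [heading=216, draw]
PD: pen down
FD 3.7: (-21.353,-9.992) -> (-24.347,-12.167) [heading=216, draw]
RT 90: heading 216 -> 126
FD 4.8: (-24.347,-12.167) -> (-27.168,-8.284) [heading=126, draw]
LT 108: heading 126 -> 234
FD 11: (-27.168,-8.284) -> (-33.634,-17.183) [heading=234, draw]
FD 2.4: (-33.634,-17.183) -> (-35.044,-19.125) [heading=234, draw]
FD 3.8: (-35.044,-19.125) -> (-37.278,-22.199) [heading=234, draw]
RT 45: heading 234 -> 189
Final: pos=(-37.278,-22.199), heading=189, 9 segment(s) drawn
Segments drawn: 9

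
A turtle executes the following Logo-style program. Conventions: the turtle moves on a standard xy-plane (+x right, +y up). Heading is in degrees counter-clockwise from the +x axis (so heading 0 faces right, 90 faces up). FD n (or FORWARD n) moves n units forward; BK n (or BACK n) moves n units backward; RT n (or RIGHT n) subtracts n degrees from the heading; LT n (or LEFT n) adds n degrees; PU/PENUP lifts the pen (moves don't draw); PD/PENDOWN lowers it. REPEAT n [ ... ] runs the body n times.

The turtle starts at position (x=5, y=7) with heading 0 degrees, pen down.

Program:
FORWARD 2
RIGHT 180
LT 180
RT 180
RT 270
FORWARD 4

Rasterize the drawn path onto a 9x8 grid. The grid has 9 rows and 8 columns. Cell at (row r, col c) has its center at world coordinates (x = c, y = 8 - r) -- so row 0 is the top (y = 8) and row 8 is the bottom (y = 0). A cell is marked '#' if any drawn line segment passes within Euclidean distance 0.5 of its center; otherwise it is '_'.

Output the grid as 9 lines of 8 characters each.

Answer: ________
_____###
_______#
_______#
_______#
_______#
________
________
________

Derivation:
Segment 0: (5,7) -> (7,7)
Segment 1: (7,7) -> (7,3)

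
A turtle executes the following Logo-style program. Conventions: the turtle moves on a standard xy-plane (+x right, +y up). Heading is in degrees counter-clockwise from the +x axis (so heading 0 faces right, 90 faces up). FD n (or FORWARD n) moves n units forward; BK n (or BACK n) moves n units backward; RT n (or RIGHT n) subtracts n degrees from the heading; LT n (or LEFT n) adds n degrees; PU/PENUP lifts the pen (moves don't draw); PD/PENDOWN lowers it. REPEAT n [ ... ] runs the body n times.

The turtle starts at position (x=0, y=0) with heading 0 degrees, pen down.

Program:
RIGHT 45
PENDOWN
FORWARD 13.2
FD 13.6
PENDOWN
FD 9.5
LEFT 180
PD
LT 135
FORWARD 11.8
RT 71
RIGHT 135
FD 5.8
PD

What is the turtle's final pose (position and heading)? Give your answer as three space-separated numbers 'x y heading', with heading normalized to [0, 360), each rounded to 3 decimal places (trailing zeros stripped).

Answer: 28.211 -32.255 64

Derivation:
Executing turtle program step by step:
Start: pos=(0,0), heading=0, pen down
RT 45: heading 0 -> 315
PD: pen down
FD 13.2: (0,0) -> (9.334,-9.334) [heading=315, draw]
FD 13.6: (9.334,-9.334) -> (18.95,-18.95) [heading=315, draw]
PD: pen down
FD 9.5: (18.95,-18.95) -> (25.668,-25.668) [heading=315, draw]
LT 180: heading 315 -> 135
PD: pen down
LT 135: heading 135 -> 270
FD 11.8: (25.668,-25.668) -> (25.668,-37.468) [heading=270, draw]
RT 71: heading 270 -> 199
RT 135: heading 199 -> 64
FD 5.8: (25.668,-37.468) -> (28.211,-32.255) [heading=64, draw]
PD: pen down
Final: pos=(28.211,-32.255), heading=64, 5 segment(s) drawn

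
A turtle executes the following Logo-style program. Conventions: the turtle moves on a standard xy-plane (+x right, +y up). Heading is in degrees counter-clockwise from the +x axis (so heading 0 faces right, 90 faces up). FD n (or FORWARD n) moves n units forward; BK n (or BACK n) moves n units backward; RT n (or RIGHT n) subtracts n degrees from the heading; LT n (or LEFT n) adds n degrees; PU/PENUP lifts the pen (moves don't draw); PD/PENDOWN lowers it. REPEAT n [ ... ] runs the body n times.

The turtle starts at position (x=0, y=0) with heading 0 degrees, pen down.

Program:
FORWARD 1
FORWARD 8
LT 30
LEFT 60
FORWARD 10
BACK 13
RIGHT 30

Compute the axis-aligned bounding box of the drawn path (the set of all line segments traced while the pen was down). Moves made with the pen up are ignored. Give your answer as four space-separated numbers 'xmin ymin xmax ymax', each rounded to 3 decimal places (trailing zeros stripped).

Executing turtle program step by step:
Start: pos=(0,0), heading=0, pen down
FD 1: (0,0) -> (1,0) [heading=0, draw]
FD 8: (1,0) -> (9,0) [heading=0, draw]
LT 30: heading 0 -> 30
LT 60: heading 30 -> 90
FD 10: (9,0) -> (9,10) [heading=90, draw]
BK 13: (9,10) -> (9,-3) [heading=90, draw]
RT 30: heading 90 -> 60
Final: pos=(9,-3), heading=60, 4 segment(s) drawn

Segment endpoints: x in {0, 1, 9}, y in {-3, 0, 10}
xmin=0, ymin=-3, xmax=9, ymax=10

Answer: 0 -3 9 10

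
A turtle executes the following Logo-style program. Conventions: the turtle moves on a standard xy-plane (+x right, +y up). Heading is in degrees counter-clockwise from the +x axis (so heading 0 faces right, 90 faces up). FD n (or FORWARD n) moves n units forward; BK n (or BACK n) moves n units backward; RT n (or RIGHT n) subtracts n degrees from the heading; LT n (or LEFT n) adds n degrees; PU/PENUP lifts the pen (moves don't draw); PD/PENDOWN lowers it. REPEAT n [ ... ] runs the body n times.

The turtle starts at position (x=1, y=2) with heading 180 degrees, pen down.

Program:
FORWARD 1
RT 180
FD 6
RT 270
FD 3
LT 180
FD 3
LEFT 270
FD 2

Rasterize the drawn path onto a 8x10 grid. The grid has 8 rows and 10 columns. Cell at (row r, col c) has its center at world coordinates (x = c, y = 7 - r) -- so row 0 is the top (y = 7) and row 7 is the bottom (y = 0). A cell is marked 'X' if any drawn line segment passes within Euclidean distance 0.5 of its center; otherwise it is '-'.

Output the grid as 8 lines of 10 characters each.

Segment 0: (1,2) -> (0,2)
Segment 1: (0,2) -> (6,2)
Segment 2: (6,2) -> (6,5)
Segment 3: (6,5) -> (6,2)
Segment 4: (6,2) -> (4,2)

Answer: ----------
----------
------X---
------X---
------X---
XXXXXXX---
----------
----------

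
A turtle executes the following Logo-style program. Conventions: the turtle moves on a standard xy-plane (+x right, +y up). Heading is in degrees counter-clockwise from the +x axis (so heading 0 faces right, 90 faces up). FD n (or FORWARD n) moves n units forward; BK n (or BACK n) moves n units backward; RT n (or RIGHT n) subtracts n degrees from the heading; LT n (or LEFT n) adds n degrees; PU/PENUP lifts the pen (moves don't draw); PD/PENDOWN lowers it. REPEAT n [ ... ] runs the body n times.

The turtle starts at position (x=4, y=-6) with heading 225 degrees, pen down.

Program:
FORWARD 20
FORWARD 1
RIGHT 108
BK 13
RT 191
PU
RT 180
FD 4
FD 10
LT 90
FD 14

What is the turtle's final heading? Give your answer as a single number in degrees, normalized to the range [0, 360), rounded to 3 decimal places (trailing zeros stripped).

Executing turtle program step by step:
Start: pos=(4,-6), heading=225, pen down
FD 20: (4,-6) -> (-10.142,-20.142) [heading=225, draw]
FD 1: (-10.142,-20.142) -> (-10.849,-20.849) [heading=225, draw]
RT 108: heading 225 -> 117
BK 13: (-10.849,-20.849) -> (-4.947,-32.432) [heading=117, draw]
RT 191: heading 117 -> 286
PU: pen up
RT 180: heading 286 -> 106
FD 4: (-4.947,-32.432) -> (-6.05,-28.587) [heading=106, move]
FD 10: (-6.05,-28.587) -> (-8.806,-18.975) [heading=106, move]
LT 90: heading 106 -> 196
FD 14: (-8.806,-18.975) -> (-22.264,-22.834) [heading=196, move]
Final: pos=(-22.264,-22.834), heading=196, 3 segment(s) drawn

Answer: 196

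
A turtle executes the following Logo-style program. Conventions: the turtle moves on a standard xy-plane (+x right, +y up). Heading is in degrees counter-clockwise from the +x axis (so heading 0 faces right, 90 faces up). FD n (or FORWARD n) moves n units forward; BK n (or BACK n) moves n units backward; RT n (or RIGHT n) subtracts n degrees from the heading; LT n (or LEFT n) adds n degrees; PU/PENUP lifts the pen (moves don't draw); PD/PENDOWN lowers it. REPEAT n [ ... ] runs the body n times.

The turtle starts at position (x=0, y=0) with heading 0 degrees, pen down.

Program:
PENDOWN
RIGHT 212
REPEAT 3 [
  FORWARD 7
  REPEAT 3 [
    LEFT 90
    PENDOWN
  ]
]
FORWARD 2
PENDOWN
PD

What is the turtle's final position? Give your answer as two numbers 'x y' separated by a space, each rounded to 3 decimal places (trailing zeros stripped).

Answer: 2.65 4.24

Derivation:
Executing turtle program step by step:
Start: pos=(0,0), heading=0, pen down
PD: pen down
RT 212: heading 0 -> 148
REPEAT 3 [
  -- iteration 1/3 --
  FD 7: (0,0) -> (-5.936,3.709) [heading=148, draw]
  REPEAT 3 [
    -- iteration 1/3 --
    LT 90: heading 148 -> 238
    PD: pen down
    -- iteration 2/3 --
    LT 90: heading 238 -> 328
    PD: pen down
    -- iteration 3/3 --
    LT 90: heading 328 -> 58
    PD: pen down
  ]
  -- iteration 2/3 --
  FD 7: (-5.936,3.709) -> (-2.227,9.646) [heading=58, draw]
  REPEAT 3 [
    -- iteration 1/3 --
    LT 90: heading 58 -> 148
    PD: pen down
    -- iteration 2/3 --
    LT 90: heading 148 -> 238
    PD: pen down
    -- iteration 3/3 --
    LT 90: heading 238 -> 328
    PD: pen down
  ]
  -- iteration 3/3 --
  FD 7: (-2.227,9.646) -> (3.709,5.936) [heading=328, draw]
  REPEAT 3 [
    -- iteration 1/3 --
    LT 90: heading 328 -> 58
    PD: pen down
    -- iteration 2/3 --
    LT 90: heading 58 -> 148
    PD: pen down
    -- iteration 3/3 --
    LT 90: heading 148 -> 238
    PD: pen down
  ]
]
FD 2: (3.709,5.936) -> (2.65,4.24) [heading=238, draw]
PD: pen down
PD: pen down
Final: pos=(2.65,4.24), heading=238, 4 segment(s) drawn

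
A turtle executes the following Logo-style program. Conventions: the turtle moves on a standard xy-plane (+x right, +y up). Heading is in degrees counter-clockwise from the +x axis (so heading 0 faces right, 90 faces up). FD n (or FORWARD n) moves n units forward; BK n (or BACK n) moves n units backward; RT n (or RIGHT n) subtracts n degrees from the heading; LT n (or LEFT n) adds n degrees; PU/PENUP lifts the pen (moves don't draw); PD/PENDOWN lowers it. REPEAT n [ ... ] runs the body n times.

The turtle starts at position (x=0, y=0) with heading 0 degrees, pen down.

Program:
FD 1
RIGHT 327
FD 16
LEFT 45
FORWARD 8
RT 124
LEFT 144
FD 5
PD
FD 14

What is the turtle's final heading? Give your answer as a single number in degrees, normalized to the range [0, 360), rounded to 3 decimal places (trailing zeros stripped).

Executing turtle program step by step:
Start: pos=(0,0), heading=0, pen down
FD 1: (0,0) -> (1,0) [heading=0, draw]
RT 327: heading 0 -> 33
FD 16: (1,0) -> (14.419,8.714) [heading=33, draw]
LT 45: heading 33 -> 78
FD 8: (14.419,8.714) -> (16.082,16.539) [heading=78, draw]
RT 124: heading 78 -> 314
LT 144: heading 314 -> 98
FD 5: (16.082,16.539) -> (15.386,21.491) [heading=98, draw]
PD: pen down
FD 14: (15.386,21.491) -> (13.438,35.354) [heading=98, draw]
Final: pos=(13.438,35.354), heading=98, 5 segment(s) drawn

Answer: 98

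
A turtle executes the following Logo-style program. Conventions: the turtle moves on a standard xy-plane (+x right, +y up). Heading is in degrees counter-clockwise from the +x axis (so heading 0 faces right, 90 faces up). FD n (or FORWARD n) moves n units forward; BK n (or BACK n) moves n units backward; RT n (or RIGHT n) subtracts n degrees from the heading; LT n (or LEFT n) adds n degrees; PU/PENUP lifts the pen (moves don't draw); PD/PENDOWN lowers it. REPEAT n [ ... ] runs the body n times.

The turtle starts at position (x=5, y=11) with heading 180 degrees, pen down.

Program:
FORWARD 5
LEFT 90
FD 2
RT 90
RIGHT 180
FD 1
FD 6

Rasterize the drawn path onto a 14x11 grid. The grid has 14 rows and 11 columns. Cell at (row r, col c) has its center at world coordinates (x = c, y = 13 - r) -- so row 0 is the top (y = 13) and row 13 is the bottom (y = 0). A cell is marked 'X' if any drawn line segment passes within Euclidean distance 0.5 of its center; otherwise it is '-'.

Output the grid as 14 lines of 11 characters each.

Segment 0: (5,11) -> (0,11)
Segment 1: (0,11) -> (-0,9)
Segment 2: (-0,9) -> (1,9)
Segment 3: (1,9) -> (7,9)

Answer: -----------
-----------
XXXXXX-----
X----------
XXXXXXXX---
-----------
-----------
-----------
-----------
-----------
-----------
-----------
-----------
-----------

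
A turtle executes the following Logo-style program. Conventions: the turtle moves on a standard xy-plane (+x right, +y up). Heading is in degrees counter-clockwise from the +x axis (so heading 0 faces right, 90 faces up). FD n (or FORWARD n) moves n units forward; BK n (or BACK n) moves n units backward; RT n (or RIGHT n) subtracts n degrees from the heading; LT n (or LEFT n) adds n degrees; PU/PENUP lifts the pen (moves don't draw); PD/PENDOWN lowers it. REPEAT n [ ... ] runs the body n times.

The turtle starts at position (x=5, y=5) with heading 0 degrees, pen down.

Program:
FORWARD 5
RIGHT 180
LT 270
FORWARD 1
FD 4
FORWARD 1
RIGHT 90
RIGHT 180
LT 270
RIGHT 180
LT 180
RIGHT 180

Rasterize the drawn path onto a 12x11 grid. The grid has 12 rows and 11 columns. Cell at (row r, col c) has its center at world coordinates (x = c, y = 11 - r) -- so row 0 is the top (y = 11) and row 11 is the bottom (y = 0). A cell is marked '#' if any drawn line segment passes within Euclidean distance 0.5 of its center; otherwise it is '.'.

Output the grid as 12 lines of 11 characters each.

Answer: ..........#
..........#
..........#
..........#
..........#
..........#
.....######
...........
...........
...........
...........
...........

Derivation:
Segment 0: (5,5) -> (10,5)
Segment 1: (10,5) -> (10,6)
Segment 2: (10,6) -> (10,10)
Segment 3: (10,10) -> (10,11)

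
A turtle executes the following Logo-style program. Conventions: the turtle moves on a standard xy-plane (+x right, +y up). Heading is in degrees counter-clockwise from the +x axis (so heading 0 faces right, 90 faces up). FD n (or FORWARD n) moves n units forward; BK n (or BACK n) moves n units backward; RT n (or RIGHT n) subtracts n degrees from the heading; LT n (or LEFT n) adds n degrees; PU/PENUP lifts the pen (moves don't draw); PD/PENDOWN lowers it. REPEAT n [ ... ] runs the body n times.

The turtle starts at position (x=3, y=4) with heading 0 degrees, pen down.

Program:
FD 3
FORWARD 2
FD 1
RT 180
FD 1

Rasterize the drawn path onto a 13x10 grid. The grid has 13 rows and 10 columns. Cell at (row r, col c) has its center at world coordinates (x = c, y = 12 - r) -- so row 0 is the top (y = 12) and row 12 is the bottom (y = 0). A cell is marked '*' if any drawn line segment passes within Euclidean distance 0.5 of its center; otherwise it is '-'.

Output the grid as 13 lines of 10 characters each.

Answer: ----------
----------
----------
----------
----------
----------
----------
----------
---*******
----------
----------
----------
----------

Derivation:
Segment 0: (3,4) -> (6,4)
Segment 1: (6,4) -> (8,4)
Segment 2: (8,4) -> (9,4)
Segment 3: (9,4) -> (8,4)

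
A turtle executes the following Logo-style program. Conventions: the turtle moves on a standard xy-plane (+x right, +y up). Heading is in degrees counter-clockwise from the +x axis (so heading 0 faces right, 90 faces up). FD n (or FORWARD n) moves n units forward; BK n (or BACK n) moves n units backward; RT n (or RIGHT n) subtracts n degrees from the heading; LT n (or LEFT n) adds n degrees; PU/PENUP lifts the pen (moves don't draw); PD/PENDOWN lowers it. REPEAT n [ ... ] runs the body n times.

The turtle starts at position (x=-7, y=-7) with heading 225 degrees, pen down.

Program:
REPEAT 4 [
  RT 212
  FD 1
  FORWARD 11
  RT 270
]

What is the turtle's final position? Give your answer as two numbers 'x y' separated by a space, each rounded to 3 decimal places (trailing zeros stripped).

Executing turtle program step by step:
Start: pos=(-7,-7), heading=225, pen down
REPEAT 4 [
  -- iteration 1/4 --
  RT 212: heading 225 -> 13
  FD 1: (-7,-7) -> (-6.026,-6.775) [heading=13, draw]
  FD 11: (-6.026,-6.775) -> (4.692,-4.301) [heading=13, draw]
  RT 270: heading 13 -> 103
  -- iteration 2/4 --
  RT 212: heading 103 -> 251
  FD 1: (4.692,-4.301) -> (4.367,-5.246) [heading=251, draw]
  FD 11: (4.367,-5.246) -> (0.786,-15.647) [heading=251, draw]
  RT 270: heading 251 -> 341
  -- iteration 3/4 --
  RT 212: heading 341 -> 129
  FD 1: (0.786,-15.647) -> (0.156,-14.87) [heading=129, draw]
  FD 11: (0.156,-14.87) -> (-6.766,-6.321) [heading=129, draw]
  RT 270: heading 129 -> 219
  -- iteration 4/4 --
  RT 212: heading 219 -> 7
  FD 1: (-6.766,-6.321) -> (-5.774,-6.199) [heading=7, draw]
  FD 11: (-5.774,-6.199) -> (5.144,-4.859) [heading=7, draw]
  RT 270: heading 7 -> 97
]
Final: pos=(5.144,-4.859), heading=97, 8 segment(s) drawn

Answer: 5.144 -4.859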